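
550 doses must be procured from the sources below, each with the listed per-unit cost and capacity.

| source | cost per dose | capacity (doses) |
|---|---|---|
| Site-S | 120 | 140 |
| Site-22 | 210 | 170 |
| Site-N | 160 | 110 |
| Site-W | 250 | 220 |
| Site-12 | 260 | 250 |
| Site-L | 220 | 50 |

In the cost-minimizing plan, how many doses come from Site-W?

80

Use sources in increasing cost order.
Site-S (120): use full 140 ; 410 doses to go.
Take 110 from Site-N at 160 ; need 300 more.
Take 170 from Site-22 at 210 ; need 130 more.
Take 50 from Site-L at 220 ; need 80 more.
Site-W (250): take the remaining 80 ; done.
Site-12: unused.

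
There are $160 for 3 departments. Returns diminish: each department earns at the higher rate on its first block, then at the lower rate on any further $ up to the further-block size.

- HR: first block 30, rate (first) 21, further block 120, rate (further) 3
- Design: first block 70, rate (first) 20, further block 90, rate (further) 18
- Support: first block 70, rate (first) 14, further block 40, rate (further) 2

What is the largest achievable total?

3110

Rank every tier by rate: HR/tier1 21 > Design/tier1 20 > Design/tier2 18 > Support/tier1 14 > HR/tier2 3 > Support/tier2 2.
HR/tier1 (21): +30 — 130 left.
Design/tier1 (20): +70 — 60 left.
Design/tier2: +60 of 90 at 18; pool empty.
Total = 21×30 + 20×70 + 18×60 = 3110.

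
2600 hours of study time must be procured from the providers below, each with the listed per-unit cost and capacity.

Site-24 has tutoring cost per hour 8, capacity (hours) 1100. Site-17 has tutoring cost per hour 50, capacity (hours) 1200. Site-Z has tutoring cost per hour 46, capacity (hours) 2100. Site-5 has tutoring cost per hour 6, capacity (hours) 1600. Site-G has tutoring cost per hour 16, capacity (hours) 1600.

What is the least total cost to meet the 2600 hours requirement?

Fill from the cheapest provider first.
Site-5 (6): use full 1600 — 1000 hours to go.
Take 1000 from Site-24 at 8 to finish.
Site-G, Site-Z, Site-17: unused.
Cost = 1600×6 + 1000×8 = 17600.

17600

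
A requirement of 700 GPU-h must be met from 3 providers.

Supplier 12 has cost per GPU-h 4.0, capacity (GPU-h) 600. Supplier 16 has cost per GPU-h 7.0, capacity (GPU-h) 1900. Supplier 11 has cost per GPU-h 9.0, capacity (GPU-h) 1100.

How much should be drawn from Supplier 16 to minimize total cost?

100

Use providers in increasing cost order.
Supplier 12 (4.0): use full 600 ; 100 GPU-h to go.
Take 100 from Supplier 16 at 7.0 to finish.
Supplier 11: unused.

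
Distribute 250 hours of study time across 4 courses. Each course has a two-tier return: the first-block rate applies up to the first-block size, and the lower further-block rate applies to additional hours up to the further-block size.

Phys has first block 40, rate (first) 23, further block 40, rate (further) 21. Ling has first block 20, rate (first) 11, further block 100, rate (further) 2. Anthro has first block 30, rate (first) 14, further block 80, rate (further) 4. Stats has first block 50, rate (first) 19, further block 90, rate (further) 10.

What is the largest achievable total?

4050

Rank every tier by rate: Phys/first 23 > Phys/second 21 > Stats/first 19 > Anthro/first 14 > Ling/first 11 > Stats/second 10 > Anthro/second 4 > Ling/second 2.
Fill Phys first block (40 at 23) → 210 left.
Fill Phys second block (40 at 21) → 170 left.
Stats first at 19: fill all 50 → 120 left.
Anthro first at 14: fill all 30 → 90 left.
Fill Ling first block (20 at 11) → 70 left.
70 remain; put them into Stats second at 10.
Total = 23×40 + 21×40 + 19×50 + 14×30 + 11×20 + 10×70 = 4050.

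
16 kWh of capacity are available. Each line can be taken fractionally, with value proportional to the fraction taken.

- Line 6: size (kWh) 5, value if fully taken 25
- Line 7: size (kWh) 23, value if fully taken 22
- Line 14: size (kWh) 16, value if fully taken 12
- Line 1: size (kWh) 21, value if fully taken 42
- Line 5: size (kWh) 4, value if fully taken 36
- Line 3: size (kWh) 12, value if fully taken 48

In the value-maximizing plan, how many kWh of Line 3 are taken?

7

Rank by value-to-size ratio: Line 5 36/4≈9, Line 6 25/5≈5, Line 3 48/12≈4, Line 1 42/21≈2, Line 7 22/23≈0.957, Line 14 12/16≈0.75.
All 4 kWh of Line 5 fit (value 36) — 12 remain.
Line 6: take in full, 5 kWh for value 25 — 7 left.
7 kWh left: a 7/12 share of Line 3 gives 48×7/12 = 28.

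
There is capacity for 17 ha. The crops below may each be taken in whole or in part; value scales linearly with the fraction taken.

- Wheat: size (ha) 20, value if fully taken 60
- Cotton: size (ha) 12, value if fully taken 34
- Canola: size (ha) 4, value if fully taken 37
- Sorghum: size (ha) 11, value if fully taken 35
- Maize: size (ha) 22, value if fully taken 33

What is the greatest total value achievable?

Rank by value-to-size ratio: Canola 37/4≈9.25, Sorghum 35/11≈3.18, Wheat 60/20≈3, Cotton 34/12≈2.83, Maize 33/22≈1.5.
Canola: take in full, 4 ha for value 37 — 13 left.
Take all of Sorghum (11 ha, value 35) — 2 ha left.
Only 2 ha remain; take 2/20 of Wheat for value 60×2/20 = 6.
Total value = 78.

78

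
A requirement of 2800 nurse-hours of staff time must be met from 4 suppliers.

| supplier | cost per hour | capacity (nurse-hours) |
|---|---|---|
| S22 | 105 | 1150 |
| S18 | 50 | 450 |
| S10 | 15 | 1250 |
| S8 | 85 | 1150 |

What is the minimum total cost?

134750

Fill from the cheapest supplier first.
S10 at 15: take all 1250 nurse-hours — 1550 still needed.
S18 (50): use full 450 — 1100 nurse-hours to go.
Take 1100 from S8 at 85 to finish.
S22: unused.
Cost = 1250×15 + 450×50 + 1100×85 = 134750.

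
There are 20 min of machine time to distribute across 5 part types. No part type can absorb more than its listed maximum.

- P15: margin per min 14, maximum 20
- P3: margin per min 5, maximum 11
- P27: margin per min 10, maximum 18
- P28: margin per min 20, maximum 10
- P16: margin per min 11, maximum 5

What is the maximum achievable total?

Order the part types by margin per min: P28 20 > P15 14 > P16 11 > P27 10 > P3 5.
Give P28 10 to hit its cap of 10 → 10 left.
P15 has room for 20 but only 10 remain, so it gets 10.
Total = 14×10 + 20×10 = 340.

340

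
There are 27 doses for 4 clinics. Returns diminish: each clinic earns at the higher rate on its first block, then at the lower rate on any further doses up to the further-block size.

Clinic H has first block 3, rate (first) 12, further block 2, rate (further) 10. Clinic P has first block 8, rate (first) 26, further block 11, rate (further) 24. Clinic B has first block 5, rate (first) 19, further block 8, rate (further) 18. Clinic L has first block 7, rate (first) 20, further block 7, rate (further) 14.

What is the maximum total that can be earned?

Order all 8 blocks by rate: Clinic P/first 26 > Clinic P/second 24 > Clinic L/first 20 > Clinic B/first 19 > Clinic B/second 18 > Clinic L/second 14 > Clinic H/first 12 > Clinic H/second 10.
Clinic P/first (26): +8 ; 19 left.
Clinic P/second (24): +11 ; 8 left.
Fill Clinic L first block (7 at 20) ; 1 left.
Clinic B first at 19: only 1 left, fill 1.
Total = 26×8 + 24×11 + 20×7 + 19×1 = 631.

631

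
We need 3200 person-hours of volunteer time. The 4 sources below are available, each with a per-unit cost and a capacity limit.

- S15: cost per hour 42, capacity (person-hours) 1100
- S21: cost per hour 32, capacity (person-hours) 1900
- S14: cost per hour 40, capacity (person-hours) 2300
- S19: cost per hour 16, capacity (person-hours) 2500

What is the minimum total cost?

Fill from the cheapest source first.
S19 (16): use full 2500 — 700 person-hours to go.
S21 (32): take the remaining 700 — done.
S14, S15: unused.
Cost = 2500×16 + 700×32 = 62400.

62400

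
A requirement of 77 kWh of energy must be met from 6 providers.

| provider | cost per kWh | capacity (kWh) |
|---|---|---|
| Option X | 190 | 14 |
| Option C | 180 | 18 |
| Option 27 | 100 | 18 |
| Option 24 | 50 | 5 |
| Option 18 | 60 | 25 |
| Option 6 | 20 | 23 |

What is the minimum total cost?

5090

Fill from the cheapest provider first.
Option 6 (20): use full 23 ; 54 kWh to go.
Option 24 at 50: take all 5 kWh ; 49 still needed.
Take 25 from Option 18 at 60 ; need 24 more.
Option 27 at 100: take all 18 kWh ; 6 still needed.
Option C at 180: take 6 of its 18 ; requirement met.
Option X: unused.
Cost = 23×20 + 5×50 + 25×60 + 18×100 + 6×180 = 5090.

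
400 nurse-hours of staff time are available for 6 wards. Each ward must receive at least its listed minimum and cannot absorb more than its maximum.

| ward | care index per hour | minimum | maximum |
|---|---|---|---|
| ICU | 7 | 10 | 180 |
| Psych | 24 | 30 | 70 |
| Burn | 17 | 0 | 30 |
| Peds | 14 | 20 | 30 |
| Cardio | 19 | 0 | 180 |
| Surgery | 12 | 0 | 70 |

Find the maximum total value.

7010

Meeting every minimum uses 10+30+0+20+0+0 = 60 nurse-hours, leaving 340.
Order the wards by care index per hour: Psych 24 > Cardio 19 > Burn 17 > Peds 14 > Surgery 12 > ICU 7.
Psych: +40 to 70 (cap) — 300 left.
Cardio: +180 to 180 (cap) — 120 left.
Burn takes 30 more to reach its cap of 30 — 90 left.
Peds takes 10 more to reach its cap of 30 — 80 left.
Surgery takes 70 more to reach its cap of 70 — 10 left.
Only 10 left; ICU takes them to reach 20.
Total = 7×20 + 24×70 + 17×30 + 14×30 + 19×180 + 12×70 = 7010.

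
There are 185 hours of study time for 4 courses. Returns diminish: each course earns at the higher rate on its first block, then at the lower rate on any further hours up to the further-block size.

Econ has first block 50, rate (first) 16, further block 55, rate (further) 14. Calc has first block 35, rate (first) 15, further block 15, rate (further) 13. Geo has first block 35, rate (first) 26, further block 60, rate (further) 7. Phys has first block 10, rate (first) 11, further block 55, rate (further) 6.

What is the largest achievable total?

Treat each block as its own option and order by rate: Geo/T1 26 > Econ/T1 16 > Calc/T1 15 > Econ/T2 14 > Calc/T2 13 > Phys/T1 11 > Geo/T2 7 > Phys/T2 6.
Geo/T1 (26): +35 — 150 left.
Econ T1 at 16: fill all 50 — 100 left.
Calc/T1 (15): +35 — 65 left.
Fill Econ T2 block (55 at 14) — 10 left.
10 remain; put them into Calc T2 at 13.
Total = 26×35 + 16×50 + 15×35 + 14×55 + 13×10 = 3135.

3135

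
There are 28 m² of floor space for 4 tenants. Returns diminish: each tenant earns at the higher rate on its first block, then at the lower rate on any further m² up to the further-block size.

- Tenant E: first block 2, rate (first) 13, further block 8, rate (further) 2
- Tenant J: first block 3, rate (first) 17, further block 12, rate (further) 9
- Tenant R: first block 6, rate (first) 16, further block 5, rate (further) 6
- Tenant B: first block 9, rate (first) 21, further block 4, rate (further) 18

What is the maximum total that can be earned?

470

Rank every tier by rate: Tenant B/first 21 > Tenant B/second 18 > Tenant J/first 17 > Tenant R/first 16 > Tenant E/first 13 > Tenant J/second 9 > Tenant R/second 6 > Tenant E/second 2.
Tenant B/first (21): +9 ; 19 left.
Tenant B second at 18: fill all 4 ; 15 left.
Tenant J/first (17): +3 ; 12 left.
Fill Tenant R first block (6 at 16) ; 6 left.
Tenant E/first (13): +2 ; 4 left.
Tenant J/second: +4 of 12 at 9; pool empty.
Total = 21×9 + 18×4 + 17×3 + 16×6 + 13×2 + 9×4 = 470.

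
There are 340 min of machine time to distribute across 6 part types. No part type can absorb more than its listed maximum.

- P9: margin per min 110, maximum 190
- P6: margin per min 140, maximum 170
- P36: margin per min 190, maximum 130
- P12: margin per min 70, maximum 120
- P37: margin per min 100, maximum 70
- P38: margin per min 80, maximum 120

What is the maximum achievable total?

52900

Order the part types by margin per min: P36 190 > P6 140 > P9 110 > P37 100 > P38 80 > P12 70.
Give P36 130 to hit its cap of 130 — 210 left.
P6: +170 to 170 (cap) — 40 left.
Only 40 left; P9 takes them to reach 40.
Total = 110×40 + 140×170 + 190×130 = 52900.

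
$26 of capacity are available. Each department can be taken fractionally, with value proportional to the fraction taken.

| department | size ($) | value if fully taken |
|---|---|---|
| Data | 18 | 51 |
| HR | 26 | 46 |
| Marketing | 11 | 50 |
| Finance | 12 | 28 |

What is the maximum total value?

92.5

Sort by value density: Marketing 50/11≈4.55, Data 51/18≈2.83, Finance 28/12≈2.33, HR 46/26≈1.77.
Take all of Marketing (11 $, value 50) ; 15 $ left.
Fill the last 15 $ with part of Data: 15/18 of it earns 42.5.
Total value = 92.5.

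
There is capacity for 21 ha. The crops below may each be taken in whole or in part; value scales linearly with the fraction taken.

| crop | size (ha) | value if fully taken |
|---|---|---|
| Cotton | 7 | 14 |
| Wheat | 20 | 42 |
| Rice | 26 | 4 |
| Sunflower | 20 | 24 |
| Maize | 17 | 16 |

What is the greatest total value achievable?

Best value per unit of size first: Wheat 42/20≈2.1, Cotton 14/7≈2, Sunflower 24/20≈1.2, Maize 16/17≈0.941, Rice 4/26≈0.154.
Take all of Wheat (20 ha, value 42) → 1 ha left.
Fill the last 1 ha with part of Cotton: 1/7 of it earns 2.
Total value = 44.

44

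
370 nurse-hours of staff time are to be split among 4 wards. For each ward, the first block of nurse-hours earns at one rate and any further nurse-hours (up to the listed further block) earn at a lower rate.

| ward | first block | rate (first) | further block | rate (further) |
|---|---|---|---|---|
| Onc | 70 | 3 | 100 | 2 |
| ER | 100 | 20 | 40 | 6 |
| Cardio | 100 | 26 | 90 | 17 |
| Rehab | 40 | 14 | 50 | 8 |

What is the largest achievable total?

Rank every tier by rate: Cardio/tier1 26 > ER/tier1 20 > Cardio/tier2 17 > Rehab/tier1 14 > Rehab/tier2 8 > ER/tier2 6 > Onc/tier1 3 > Onc/tier2 2.
Cardio tier1 at 26: fill all 100 → 270 left.
Fill ER tier1 block (100 at 20) → 170 left.
Cardio/tier2 (17): +90 → 80 left.
Rehab tier1 at 14: fill all 40 → 40 left.
Rehab/tier2: +40 of 50 at 8; pool empty.
Total = 26×100 + 20×100 + 17×90 + 14×40 + 8×40 = 7010.

7010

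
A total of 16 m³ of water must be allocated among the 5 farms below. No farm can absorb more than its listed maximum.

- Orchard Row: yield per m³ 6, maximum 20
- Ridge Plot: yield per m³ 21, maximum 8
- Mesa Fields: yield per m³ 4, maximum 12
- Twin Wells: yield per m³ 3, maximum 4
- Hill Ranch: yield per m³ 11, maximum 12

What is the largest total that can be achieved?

Order the farms by yield per m³: Ridge Plot 21 > Hill Ranch 11 > Orchard Row 6 > Mesa Fields 4 > Twin Wells 3.
Give Ridge Plot 8 to hit its cap of 8 → 8 left.
Hill Ranch has room for 12 but only 8 remain, so it gets 8.
Total = 21×8 + 11×8 = 256.

256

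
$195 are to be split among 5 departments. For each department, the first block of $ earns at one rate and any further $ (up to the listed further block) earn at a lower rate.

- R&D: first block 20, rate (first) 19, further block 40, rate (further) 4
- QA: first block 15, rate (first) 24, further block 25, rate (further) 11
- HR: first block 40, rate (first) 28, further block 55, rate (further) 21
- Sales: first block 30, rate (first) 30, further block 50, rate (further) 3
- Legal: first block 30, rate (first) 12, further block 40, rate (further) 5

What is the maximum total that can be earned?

Treat each block as its own option and order by rate: Sales/first 30 > HR/first 28 > QA/first 24 > HR/second 21 > R&D/first 19 > Legal/first 12 > QA/second 11 > Legal/second 5 > R&D/second 4 > Sales/second 3.
Sales/first (30): +30 → 165 left.
Fill HR first block (40 at 28) → 125 left.
Fill QA first block (15 at 24) → 110 left.
HR second at 21: fill all 55 → 55 left.
Fill R&D first block (20 at 19) → 35 left.
Fill Legal first block (30 at 12) → 5 left.
5 remain; put them into QA second at 11.
Total = 30×30 + 28×40 + 24×15 + 21×55 + 19×20 + 12×30 + 11×5 = 4330.

4330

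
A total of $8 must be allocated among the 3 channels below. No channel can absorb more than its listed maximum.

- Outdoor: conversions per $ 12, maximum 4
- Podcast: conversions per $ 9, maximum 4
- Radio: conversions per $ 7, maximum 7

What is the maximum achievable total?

84

Order the channels by conversions per $: Outdoor 12 > Podcast 9 > Radio 7.
Outdoor: +4 to 4 (cap) — 4 left.
Podcast takes 4 to reach its cap of 4 — 0 left.
Total = 12×4 + 9×4 = 84.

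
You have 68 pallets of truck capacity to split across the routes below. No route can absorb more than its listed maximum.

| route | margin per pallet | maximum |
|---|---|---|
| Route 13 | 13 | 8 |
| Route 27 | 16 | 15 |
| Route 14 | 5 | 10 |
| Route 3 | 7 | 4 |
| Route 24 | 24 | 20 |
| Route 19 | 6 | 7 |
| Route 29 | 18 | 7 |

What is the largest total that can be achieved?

Order the routes by margin per pallet: Route 24 24 > Route 29 18 > Route 27 16 > Route 13 13 > Route 3 7 > Route 19 6 > Route 14 5.
Route 24: +20 to 20 (cap) ; 48 left.
Route 29: +7 to 7 (cap) ; 41 left.
Give Route 27 15 to hit its cap of 15 ; 26 left.
Route 13: +8 to 8 (cap) ; 18 left.
Route 3 takes 4 to reach its cap of 4 ; 14 left.
Route 19 takes 7 to reach its cap of 7 ; 7 left.
Route 14 has room for 10 but only 7 remain, so it gets 7.
Total = 13×8 + 16×15 + 5×7 + 7×4 + 24×20 + 6×7 + 18×7 = 1055.

1055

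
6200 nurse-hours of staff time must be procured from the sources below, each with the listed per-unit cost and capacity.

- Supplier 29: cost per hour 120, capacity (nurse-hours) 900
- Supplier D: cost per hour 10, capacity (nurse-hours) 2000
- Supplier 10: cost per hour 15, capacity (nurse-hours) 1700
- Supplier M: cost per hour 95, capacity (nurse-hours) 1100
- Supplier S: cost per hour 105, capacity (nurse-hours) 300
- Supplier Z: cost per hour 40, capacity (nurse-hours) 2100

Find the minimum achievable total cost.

Fill from the cheapest source first.
Supplier D at 10: take all 2000 nurse-hours ; 4200 still needed.
Supplier 10 (15): use full 1700 ; 2500 nurse-hours to go.
Supplier Z at 40: take all 2100 nurse-hours ; 400 still needed.
Take 400 from Supplier M at 95 to finish.
Supplier S, Supplier 29: unused.
Cost = 2000×10 + 1700×15 + 2100×40 + 400×95 = 167500.

167500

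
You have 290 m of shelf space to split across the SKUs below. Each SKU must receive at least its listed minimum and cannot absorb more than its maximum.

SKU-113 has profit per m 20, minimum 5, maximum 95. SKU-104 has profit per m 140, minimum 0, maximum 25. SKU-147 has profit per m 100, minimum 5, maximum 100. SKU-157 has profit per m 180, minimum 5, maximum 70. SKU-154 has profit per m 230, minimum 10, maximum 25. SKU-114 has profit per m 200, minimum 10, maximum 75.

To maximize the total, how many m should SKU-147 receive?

90

Meeting every minimum uses 5+0+5+5+10+10 = 35 m, leaving 255.
Order the SKUs by profit per m: SKU-154 230 > SKU-114 200 > SKU-157 180 > SKU-104 140 > SKU-147 100 > SKU-113 20.
SKU-154 takes 15 more to reach its cap of 25 ; 240 left.
Give SKU-114 65 more to hit its cap of 75 ; 175 left.
Give SKU-157 65 more to hit its cap of 70 ; 110 left.
SKU-104 takes 25 more to reach its cap of 25 ; 85 left.
SKU-147: +85 (room for 95) → 90. Pool exhausted.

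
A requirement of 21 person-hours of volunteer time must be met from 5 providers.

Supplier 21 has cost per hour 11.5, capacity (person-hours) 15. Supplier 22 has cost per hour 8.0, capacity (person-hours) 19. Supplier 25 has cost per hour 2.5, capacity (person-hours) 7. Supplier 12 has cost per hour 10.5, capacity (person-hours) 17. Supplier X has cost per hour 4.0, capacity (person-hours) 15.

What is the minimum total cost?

73.5

Use providers in increasing cost order.
Take 7 from Supplier 25 at 2.5 → need 14 more.
Supplier X at 4.0: take 14 of its 15 → requirement met.
Supplier 22, Supplier 12, Supplier 21: unused.
Cost = 7×2.5 + 14×4.0 = 73.5.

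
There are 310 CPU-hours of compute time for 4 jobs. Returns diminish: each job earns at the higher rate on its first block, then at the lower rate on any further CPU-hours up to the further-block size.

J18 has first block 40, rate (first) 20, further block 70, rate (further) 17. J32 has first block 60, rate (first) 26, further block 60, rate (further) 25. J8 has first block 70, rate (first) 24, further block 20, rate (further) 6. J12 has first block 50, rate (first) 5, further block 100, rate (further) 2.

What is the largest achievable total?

6790

Rank every tier by rate: J32/T1 26 > J32/T2 25 > J8/T1 24 > J18/T1 20 > J18/T2 17 > J8/T2 6 > J12/T1 5 > J12/T2 2.
J32 T1 at 26: fill all 60 ; 250 left.
J32 T2 at 25: fill all 60 ; 190 left.
J8/T1 (24): +70 ; 120 left.
J18/T1 (20): +40 ; 80 left.
J18 T2 at 17: fill all 70 ; 10 left.
J8/T2: +10 of 20 at 6; pool empty.
Total = 26×60 + 25×60 + 24×70 + 20×40 + 17×70 + 6×10 = 6790.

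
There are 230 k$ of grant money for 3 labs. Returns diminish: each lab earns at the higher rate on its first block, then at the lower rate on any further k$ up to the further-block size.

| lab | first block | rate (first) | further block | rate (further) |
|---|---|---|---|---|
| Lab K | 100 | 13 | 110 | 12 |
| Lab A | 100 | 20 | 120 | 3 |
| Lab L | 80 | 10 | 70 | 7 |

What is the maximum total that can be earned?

Treat each block as its own option and order by rate: Lab A/first 20 > Lab K/first 13 > Lab K/second 12 > Lab L/first 10 > Lab L/second 7 > Lab A/second 3.
Fill Lab A first block (100 at 20) → 130 left.
Fill Lab K first block (100 at 13) → 30 left.
Lab K/second: +30 of 110 at 12; pool empty.
Total = 20×100 + 13×100 + 12×30 = 3660.

3660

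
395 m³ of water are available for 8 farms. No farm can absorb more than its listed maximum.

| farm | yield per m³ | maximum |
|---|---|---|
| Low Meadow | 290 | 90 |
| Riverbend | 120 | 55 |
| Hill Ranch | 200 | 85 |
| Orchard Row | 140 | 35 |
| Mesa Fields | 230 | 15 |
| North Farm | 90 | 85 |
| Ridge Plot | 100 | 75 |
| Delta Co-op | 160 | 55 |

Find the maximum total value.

Highest yield per m³ first: Low Meadow 290 > Mesa Fields 230 > Hill Ranch 200 > Delta Co-op 160 > Orchard Row 140 > Riverbend 120 > Ridge Plot 100 > North Farm 90.
Give Low Meadow 90 to hit its cap of 90 — 305 left.
Mesa Fields: +15 to 15 (cap) — 290 left.
Hill Ranch: +85 to 85 (cap) — 205 left.
Give Delta Co-op 55 to hit its cap of 55 — 150 left.
Orchard Row: +35 to 35 (cap) — 115 left.
Give Riverbend 55 to hit its cap of 55 — 60 left.
Ridge Plot has room for 75 but only 60 remain, so it gets 60.
Total = 290×90 + 120×55 + 200×85 + 140×35 + 230×15 + 100×60 + 160×55 = 72850.

72850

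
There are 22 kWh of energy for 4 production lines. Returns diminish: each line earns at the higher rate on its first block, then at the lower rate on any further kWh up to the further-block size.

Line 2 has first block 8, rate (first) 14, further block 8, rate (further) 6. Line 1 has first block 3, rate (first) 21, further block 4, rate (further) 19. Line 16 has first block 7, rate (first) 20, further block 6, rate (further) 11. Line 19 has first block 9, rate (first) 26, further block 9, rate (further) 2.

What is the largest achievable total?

Order all 8 blocks by rate: Line 19/T1 26 > Line 1/T1 21 > Line 16/T1 20 > Line 1/T2 19 > Line 2/T1 14 > Line 16/T2 11 > Line 2/T2 6 > Line 19/T2 2.
Line 19 T1 at 26: fill all 9 → 13 left.
Fill Line 1 T1 block (3 at 21) → 10 left.
Fill Line 16 T1 block (7 at 20) → 3 left.
3 remain; put them into Line 1 T2 at 19.
Total = 26×9 + 21×3 + 20×7 + 19×3 = 494.

494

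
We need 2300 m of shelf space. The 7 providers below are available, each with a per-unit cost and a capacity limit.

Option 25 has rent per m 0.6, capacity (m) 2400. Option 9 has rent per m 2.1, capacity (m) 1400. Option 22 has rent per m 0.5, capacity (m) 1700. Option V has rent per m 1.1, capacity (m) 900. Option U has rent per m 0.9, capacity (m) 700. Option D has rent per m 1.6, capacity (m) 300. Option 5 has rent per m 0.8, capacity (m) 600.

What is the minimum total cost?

1210

Cheapest first:
Option 22 (0.5): use full 1700 ; 600 m to go.
Option 25 (0.6): take the remaining 600 ; done.
Option 5, Option U, Option V, Option D, Option 9: unused.
Cost = 1700×0.5 + 600×0.6 = 1210.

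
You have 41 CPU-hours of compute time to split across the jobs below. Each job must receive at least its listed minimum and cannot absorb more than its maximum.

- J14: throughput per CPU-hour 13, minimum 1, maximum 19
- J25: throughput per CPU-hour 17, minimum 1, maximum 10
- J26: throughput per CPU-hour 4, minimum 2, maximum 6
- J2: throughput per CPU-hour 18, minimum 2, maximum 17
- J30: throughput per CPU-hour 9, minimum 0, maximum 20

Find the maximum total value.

Meeting every minimum uses 1+1+2+2+0 = 6 CPU-hours, leaving 35.
Order the jobs by throughput per CPU-hour: J2 18 > J25 17 > J14 13 > J30 9 > J26 4.
J2: +15 to 17 (cap) — 20 left.
J25: +9 to 10 (cap) — 11 left.
J14 has room for 18 more but only 11 remain, so it gets 12.
Total = 13×12 + 17×10 + 4×2 + 18×17 = 640.

640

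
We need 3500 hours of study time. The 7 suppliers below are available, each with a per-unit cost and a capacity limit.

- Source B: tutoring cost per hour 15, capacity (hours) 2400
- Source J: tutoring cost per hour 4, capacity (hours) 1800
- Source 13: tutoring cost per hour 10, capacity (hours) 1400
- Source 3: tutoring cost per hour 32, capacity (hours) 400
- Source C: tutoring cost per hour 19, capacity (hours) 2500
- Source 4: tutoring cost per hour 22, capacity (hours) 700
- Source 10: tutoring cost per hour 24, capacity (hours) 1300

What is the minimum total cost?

25700

Use suppliers in increasing cost order.
Source J (4): use full 1800 → 1700 hours to go.
Source 13 (10): use full 1400 → 300 hours to go.
Source B (15): take the remaining 300 → done.
Source C, Source 4, Source 10, Source 3: unused.
Cost = 1800×4 + 1400×10 + 300×15 = 25700.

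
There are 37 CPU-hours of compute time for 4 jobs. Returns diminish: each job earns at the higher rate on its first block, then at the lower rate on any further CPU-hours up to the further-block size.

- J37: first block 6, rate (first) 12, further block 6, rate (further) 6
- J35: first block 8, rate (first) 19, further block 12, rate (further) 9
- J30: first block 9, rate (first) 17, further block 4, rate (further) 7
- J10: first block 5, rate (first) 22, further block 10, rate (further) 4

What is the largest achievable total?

Order all 8 blocks by rate: J10/tier1 22 > J35/tier1 19 > J30/tier1 17 > J37/tier1 12 > J35/tier2 9 > J30/tier2 7 > J37/tier2 6 > J10/tier2 4.
J10 tier1 at 22: fill all 5 ; 32 left.
J35 tier1 at 19: fill all 8 ; 24 left.
J30/tier1 (17): +9 ; 15 left.
Fill J37 tier1 block (6 at 12) ; 9 left.
J35 tier2 at 9: only 9 left, fill 9.
Total = 22×5 + 19×8 + 17×9 + 12×6 + 9×9 = 568.

568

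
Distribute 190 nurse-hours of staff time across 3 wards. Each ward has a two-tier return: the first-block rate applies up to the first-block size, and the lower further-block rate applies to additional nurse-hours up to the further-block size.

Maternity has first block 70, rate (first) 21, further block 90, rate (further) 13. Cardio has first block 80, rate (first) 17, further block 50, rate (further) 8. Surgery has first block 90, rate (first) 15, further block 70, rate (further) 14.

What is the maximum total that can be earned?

Treat each block as its own option and order by rate: Maternity/tier1 21 > Cardio/tier1 17 > Surgery/tier1 15 > Surgery/tier2 14 > Maternity/tier2 13 > Cardio/tier2 8.
Maternity/tier1 (21): +70 — 120 left.
Cardio/tier1 (17): +80 — 40 left.
Surgery tier1 at 15: only 40 left, fill 40.
Total = 21×70 + 17×80 + 15×40 = 3430.

3430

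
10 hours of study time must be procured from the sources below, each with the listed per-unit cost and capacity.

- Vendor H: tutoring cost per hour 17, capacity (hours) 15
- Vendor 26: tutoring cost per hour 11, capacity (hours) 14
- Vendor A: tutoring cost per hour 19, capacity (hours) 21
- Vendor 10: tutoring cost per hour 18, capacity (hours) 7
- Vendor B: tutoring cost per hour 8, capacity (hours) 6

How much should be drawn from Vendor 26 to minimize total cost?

Cheapest first:
Take 6 from Vendor B at 8 → need 4 more.
Vendor 26 (11): take the remaining 4 → done.
Vendor H, Vendor 10, Vendor A: unused.

4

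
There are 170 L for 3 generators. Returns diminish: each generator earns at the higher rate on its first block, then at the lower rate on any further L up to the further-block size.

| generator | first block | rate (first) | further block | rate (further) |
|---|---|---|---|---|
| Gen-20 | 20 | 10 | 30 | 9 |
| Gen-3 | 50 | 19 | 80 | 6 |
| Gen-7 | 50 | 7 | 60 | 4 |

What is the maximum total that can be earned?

Treat each block as its own option and order by rate: Gen-3/T1 19 > Gen-20/T1 10 > Gen-20/T2 9 > Gen-7/T1 7 > Gen-3/T2 6 > Gen-7/T2 4.
Gen-3 T1 at 19: fill all 50 — 120 left.
Gen-20 T1 at 10: fill all 20 — 100 left.
Gen-20/T2 (9): +30 — 70 left.
Fill Gen-7 T1 block (50 at 7) — 20 left.
Gen-3 T2 at 6: only 20 left, fill 20.
Total = 19×50 + 10×20 + 9×30 + 7×50 + 6×20 = 1890.

1890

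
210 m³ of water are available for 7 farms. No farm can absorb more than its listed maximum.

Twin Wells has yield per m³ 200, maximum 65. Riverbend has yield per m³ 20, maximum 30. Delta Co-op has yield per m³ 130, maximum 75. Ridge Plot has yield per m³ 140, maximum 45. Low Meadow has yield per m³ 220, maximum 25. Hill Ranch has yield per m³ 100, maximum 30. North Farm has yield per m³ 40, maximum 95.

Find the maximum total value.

34550

Order the farms by yield per m³: Low Meadow 220 > Twin Wells 200 > Ridge Plot 140 > Delta Co-op 130 > Hill Ranch 100 > North Farm 40 > Riverbend 20.
Give Low Meadow 25 to hit its cap of 25 ; 185 left.
Twin Wells: +65 to 65 (cap) ; 120 left.
Ridge Plot: +45 to 45 (cap) ; 75 left.
Delta Co-op takes 75 to reach its cap of 75 ; 0 left.
Total = 200×65 + 130×75 + 140×45 + 220×25 = 34550.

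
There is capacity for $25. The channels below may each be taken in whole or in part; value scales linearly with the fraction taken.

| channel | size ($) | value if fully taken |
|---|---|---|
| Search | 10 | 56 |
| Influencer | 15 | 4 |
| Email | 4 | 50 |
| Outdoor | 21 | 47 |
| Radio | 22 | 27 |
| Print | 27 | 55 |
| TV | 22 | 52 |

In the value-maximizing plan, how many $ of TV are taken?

11

Best value per unit of size first: Email 50/4≈12.5, Search 56/10≈5.6, TV 52/22≈2.36, Outdoor 47/21≈2.24, Print 55/27≈2.04, Radio 27/22≈1.23, Influencer 4/15≈0.267.
All 4 $ of Email fit (value 50) ; 21 remain.
Search: take in full, 10 $ for value 56 ; 11 left.
11 $ left: a 11/22 share of TV gives 52×11/22 = 26.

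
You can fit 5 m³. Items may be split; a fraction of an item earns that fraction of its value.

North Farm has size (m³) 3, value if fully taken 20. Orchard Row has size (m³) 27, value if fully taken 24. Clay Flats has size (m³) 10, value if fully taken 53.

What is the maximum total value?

30.6

Rank by value-to-size ratio: North Farm 20/3≈6.67, Clay Flats 53/10≈5.3, Orchard Row 24/27≈0.889.
North Farm: take in full, 3 m³ for value 20 — 2 left.
Fill the last 2 m³ with part of Clay Flats: 2/10 of it earns 10.6.
Total value = 30.6.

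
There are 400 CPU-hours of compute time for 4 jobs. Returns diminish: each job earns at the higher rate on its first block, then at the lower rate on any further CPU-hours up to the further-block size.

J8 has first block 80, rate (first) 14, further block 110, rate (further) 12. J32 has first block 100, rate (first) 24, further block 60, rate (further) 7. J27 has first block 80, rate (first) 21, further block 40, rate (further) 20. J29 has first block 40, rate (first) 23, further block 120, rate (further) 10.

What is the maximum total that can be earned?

7640

Rank every tier by rate: J32/tier1 24 > J29/tier1 23 > J27/tier1 21 > J27/tier2 20 > J8/tier1 14 > J8/tier2 12 > J29/tier2 10 > J32/tier2 7.
J32/tier1 (24): +100 → 300 left.
J29/tier1 (23): +40 → 260 left.
J27 tier1 at 21: fill all 80 → 180 left.
J27 tier2 at 20: fill all 40 → 140 left.
J8 tier1 at 14: fill all 80 → 60 left.
60 remain; put them into J8 tier2 at 12.
Total = 24×100 + 23×40 + 21×80 + 20×40 + 14×80 + 12×60 = 7640.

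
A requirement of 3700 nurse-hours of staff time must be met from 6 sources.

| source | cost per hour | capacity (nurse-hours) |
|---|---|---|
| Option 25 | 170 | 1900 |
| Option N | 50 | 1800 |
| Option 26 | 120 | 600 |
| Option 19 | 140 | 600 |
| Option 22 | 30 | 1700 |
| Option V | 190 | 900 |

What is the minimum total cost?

165000

Fill from the cheapest source first.
Option 22 (30): use full 1700 → 2000 nurse-hours to go.
Option N at 50: take all 1800 nurse-hours → 200 still needed.
Take 200 from Option 26 at 120 to finish.
Option 19, Option 25, Option V: unused.
Cost = 1700×30 + 1800×50 + 200×120 = 165000.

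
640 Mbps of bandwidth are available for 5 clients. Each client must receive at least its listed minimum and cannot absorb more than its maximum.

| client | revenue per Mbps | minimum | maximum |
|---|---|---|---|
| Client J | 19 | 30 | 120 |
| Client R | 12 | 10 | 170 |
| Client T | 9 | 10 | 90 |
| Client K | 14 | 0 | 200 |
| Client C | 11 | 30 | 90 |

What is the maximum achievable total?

Meeting every minimum uses 30+10+10+0+30 = 80 Mbps, leaving 560.
Rank by revenue per Mbps: Client J 19 > Client K 14 > Client R 12 > Client C 11 > Client T 9.
Client J: +90 to 120 (cap) → 470 left.
Give Client K 200 more to hit its cap of 200 → 270 left.
Client R takes 160 more to reach its cap of 170 → 110 left.
Client C takes 60 more to reach its cap of 90 → 50 left.
Client T: +50 (room for 80) → 60. Pool exhausted.
Total = 19×120 + 12×170 + 9×60 + 14×200 + 11×90 = 8650.

8650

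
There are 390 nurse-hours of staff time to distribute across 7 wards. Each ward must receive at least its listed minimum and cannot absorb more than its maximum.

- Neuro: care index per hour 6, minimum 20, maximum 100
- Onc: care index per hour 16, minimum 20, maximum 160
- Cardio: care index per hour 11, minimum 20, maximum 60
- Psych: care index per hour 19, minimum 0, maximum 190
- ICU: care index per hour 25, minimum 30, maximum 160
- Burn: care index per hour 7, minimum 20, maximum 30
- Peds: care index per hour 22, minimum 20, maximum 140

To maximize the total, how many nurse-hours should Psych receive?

10

Meeting every minimum uses 20+20+20+0+30+20+20 = 130 nurse-hours, leaving 260.
Rank by care index per hour: ICU 25 > Peds 22 > Psych 19 > Onc 16 > Cardio 11 > Burn 7 > Neuro 6.
ICU takes 130 more to reach its cap of 160 → 130 left.
Give Peds 120 more to hit its cap of 140 → 10 left.
Only 10 left; Psych takes them to reach 10.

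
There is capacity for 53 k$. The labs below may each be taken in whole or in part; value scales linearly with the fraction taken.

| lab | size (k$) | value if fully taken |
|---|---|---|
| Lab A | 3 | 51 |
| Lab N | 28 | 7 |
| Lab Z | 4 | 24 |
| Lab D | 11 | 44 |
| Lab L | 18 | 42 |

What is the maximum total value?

Rank by value-to-size ratio: Lab A 51/3≈17, Lab Z 24/4≈6, Lab D 44/11≈4, Lab L 42/18≈2.33, Lab N 7/28≈0.25.
Lab A: take in full, 3 k$ for value 51 — 50 left.
Take all of Lab Z (4 k$, value 24) — 46 k$ left.
All 11 k$ of Lab D fit (value 44) — 35 remain.
Take all of Lab L (18 k$, value 42) — 17 k$ left.
17 k$ left: a 17/28 share of Lab N gives 7×17/28 = 4.25.
Total value = 165.25.

165.25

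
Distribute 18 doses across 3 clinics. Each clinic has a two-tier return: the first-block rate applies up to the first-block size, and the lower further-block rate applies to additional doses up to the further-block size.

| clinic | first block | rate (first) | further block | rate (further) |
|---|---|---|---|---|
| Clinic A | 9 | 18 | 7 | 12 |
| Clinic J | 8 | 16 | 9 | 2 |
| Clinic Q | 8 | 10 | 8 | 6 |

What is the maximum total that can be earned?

302

Treat each block as its own option and order by rate: Clinic A/first 18 > Clinic J/first 16 > Clinic A/second 12 > Clinic Q/first 10 > Clinic Q/second 6 > Clinic J/second 2.
Clinic A/first (18): +9 ; 9 left.
Clinic J first at 16: fill all 8 ; 1 left.
Clinic A/second: +1 of 7 at 12; pool empty.
Total = 18×9 + 16×8 + 12×1 = 302.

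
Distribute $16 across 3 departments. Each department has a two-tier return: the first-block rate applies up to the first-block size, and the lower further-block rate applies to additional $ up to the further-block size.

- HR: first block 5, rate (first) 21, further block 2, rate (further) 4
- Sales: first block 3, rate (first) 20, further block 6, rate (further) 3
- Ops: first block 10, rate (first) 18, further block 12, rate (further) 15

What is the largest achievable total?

309

Rank every tier by rate: HR/T1 21 > Sales/T1 20 > Ops/T1 18 > Ops/T2 15 > HR/T2 4 > Sales/T2 3.
HR/T1 (21): +5 → 11 left.
Sales T1 at 20: fill all 3 → 8 left.
Ops/T1: +8 of 10 at 18; pool empty.
Total = 21×5 + 20×3 + 18×8 = 309.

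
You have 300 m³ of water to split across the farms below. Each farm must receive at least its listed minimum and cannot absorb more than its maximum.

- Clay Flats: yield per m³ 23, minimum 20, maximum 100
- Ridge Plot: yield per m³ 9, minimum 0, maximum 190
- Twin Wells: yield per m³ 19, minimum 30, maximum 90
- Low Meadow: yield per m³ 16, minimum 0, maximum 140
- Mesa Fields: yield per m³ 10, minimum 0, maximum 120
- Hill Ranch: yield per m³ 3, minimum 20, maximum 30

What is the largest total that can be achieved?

Meeting every minimum uses 20+0+30+0+0+20 = 70 m³, leaving 230.
Rank by yield per m³: Clay Flats 23 > Twin Wells 19 > Low Meadow 16 > Mesa Fields 10 > Ridge Plot 9 > Hill Ranch 3.
Clay Flats takes 80 more to reach its cap of 100 ; 150 left.
Twin Wells takes 60 more to reach its cap of 90 ; 90 left.
Low Meadow: +90 (room for 140) → 90. Pool exhausted.
Total = 23×100 + 19×90 + 16×90 + 3×20 = 5510.

5510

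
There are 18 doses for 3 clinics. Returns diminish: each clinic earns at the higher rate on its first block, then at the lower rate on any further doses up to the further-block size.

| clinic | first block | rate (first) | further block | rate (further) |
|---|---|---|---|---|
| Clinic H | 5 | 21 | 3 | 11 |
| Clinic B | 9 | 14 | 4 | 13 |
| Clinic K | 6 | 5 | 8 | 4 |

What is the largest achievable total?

Order all 6 blocks by rate: Clinic H/T1 21 > Clinic B/T1 14 > Clinic B/T2 13 > Clinic H/T2 11 > Clinic K/T1 5 > Clinic K/T2 4.
Clinic H/T1 (21): +5 → 13 left.
Clinic B T1 at 14: fill all 9 → 4 left.
Fill Clinic B T2 block (4 at 13) → 0 left.
Total = 21×5 + 14×9 + 13×4 = 283.

283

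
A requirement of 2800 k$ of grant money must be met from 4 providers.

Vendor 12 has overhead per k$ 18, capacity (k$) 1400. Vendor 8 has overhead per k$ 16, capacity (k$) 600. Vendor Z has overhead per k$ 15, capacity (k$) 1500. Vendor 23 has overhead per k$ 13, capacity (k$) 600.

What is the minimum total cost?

41700

Fill from the cheapest provider first.
Take 600 from Vendor 23 at 13 → need 2200 more.
Take 1500 from Vendor Z at 15 → need 700 more.
Take 600 from Vendor 8 at 16 → need 100 more.
Vendor 12 (18): take the remaining 100 → done.
Cost = 600×13 + 1500×15 + 600×16 + 100×18 = 41700.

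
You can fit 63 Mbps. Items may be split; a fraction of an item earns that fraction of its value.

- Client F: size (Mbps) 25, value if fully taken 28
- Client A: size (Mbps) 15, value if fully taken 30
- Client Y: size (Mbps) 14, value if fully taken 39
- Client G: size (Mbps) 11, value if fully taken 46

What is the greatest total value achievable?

140.76

Sort by value density: Client G 46/11≈4.18, Client Y 39/14≈2.79, Client A 30/15≈2, Client F 28/25≈1.12.
Client G: take in full, 11 Mbps for value 46 — 52 left.
Client Y: take in full, 14 Mbps for value 39 — 38 left.
Client A: take in full, 15 Mbps for value 30 — 23 left.
Only 23 Mbps remain; take 23/25 of Client F for value 28×23/25 = 25.76.
Total value = 140.76.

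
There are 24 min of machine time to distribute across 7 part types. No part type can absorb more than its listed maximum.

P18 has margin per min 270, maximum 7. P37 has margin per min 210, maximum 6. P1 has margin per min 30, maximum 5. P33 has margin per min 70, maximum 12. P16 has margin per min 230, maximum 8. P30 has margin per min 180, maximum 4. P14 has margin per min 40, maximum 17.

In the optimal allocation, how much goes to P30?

3

Order the part types by margin per min: P18 270 > P16 230 > P37 210 > P30 180 > P33 70 > P14 40 > P1 30.
P18: +7 to 7 (cap) — 17 left.
P16: +8 to 8 (cap) — 9 left.
P37: +6 to 6 (cap) — 3 left.
P30: +3 (room for 4) → 3. Pool exhausted.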